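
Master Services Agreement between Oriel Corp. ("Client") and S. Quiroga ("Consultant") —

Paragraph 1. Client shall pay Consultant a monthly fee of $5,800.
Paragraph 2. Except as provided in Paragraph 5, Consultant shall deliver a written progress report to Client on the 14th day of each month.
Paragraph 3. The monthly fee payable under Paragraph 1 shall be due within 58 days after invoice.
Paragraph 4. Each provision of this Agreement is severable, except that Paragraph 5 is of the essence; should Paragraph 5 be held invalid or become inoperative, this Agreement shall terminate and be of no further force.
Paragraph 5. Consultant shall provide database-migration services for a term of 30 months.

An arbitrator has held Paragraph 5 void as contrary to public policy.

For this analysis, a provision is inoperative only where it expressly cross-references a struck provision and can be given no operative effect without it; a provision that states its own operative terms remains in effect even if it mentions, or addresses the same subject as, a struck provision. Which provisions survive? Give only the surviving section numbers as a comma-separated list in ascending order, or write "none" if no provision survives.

Paragraph 5 is struck. Nothing else in the Agreement is defined by reference to Paragraph 5. Paragraph 4 makes Paragraph 5 an essential term, and Paragraph 5 is the provision held invalid; under Paragraph 4, the entire Agreement is therefore void. No provision of the Agreement survives.

none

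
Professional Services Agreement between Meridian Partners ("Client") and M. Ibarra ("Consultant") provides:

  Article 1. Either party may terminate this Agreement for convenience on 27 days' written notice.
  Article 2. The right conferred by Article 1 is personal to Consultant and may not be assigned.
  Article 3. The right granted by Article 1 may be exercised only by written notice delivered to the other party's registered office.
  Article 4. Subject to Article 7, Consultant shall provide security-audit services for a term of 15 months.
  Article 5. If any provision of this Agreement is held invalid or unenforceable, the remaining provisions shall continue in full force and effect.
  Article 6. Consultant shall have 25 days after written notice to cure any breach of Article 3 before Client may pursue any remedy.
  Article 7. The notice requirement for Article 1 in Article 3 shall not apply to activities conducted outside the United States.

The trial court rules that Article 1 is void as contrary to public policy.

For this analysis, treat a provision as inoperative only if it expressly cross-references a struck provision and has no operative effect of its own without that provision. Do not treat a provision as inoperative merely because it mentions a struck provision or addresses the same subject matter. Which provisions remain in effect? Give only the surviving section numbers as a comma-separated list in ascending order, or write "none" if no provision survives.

4, 5

Article 1 is struck. Article 2 operates only by reference to Article 1, so it falls with Article 1. Article 3 merely fixes the notice requirement for Article 1; with Article 1 gone it has nothing to operate on and falls away. Article 6 has no operative effect of its own apart from Article 3 and is therefore inoperative. The whole of Article 7 is the carve-out from the notice requirement for Article 1, defined by reference to Article 3, so Article 7 cannot stand once Article 3 is removed. Article 4 mentions Article 7 but its own obligation stands independently of Article 7, so Article 4 is not affected. Under the severability clause in Article 5, the remaining provisions continue in force. Article 4 and Article 5 remain in effect.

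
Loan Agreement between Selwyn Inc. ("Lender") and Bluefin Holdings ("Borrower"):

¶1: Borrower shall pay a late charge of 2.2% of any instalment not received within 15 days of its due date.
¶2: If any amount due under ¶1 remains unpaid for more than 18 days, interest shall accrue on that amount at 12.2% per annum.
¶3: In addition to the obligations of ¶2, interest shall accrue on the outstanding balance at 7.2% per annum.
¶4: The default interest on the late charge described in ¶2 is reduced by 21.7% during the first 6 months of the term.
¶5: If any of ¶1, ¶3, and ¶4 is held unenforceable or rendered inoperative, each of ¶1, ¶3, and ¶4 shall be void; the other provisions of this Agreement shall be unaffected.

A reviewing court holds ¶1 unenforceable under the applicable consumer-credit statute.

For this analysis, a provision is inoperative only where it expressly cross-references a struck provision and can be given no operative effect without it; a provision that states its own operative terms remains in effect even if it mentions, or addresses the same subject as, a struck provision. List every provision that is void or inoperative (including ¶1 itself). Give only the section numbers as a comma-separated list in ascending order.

¶1 is struck. ¶2 has no operative effect of its own apart from ¶1 and is therefore inoperative. The whole of ¶4 is the introductory reduction to the default interest on the late charge, defined by reference to ¶2, so ¶4 cannot stand once ¶2 is removed. ¶5 declares ¶1, ¶3, and ¶4 mutually dependent; since one of them has fallen, all of them are of no effect. That brings down ¶3 as well. The remainder continues in force under ¶5. Only ¶5 remains in effect.

1, 2, 3, 4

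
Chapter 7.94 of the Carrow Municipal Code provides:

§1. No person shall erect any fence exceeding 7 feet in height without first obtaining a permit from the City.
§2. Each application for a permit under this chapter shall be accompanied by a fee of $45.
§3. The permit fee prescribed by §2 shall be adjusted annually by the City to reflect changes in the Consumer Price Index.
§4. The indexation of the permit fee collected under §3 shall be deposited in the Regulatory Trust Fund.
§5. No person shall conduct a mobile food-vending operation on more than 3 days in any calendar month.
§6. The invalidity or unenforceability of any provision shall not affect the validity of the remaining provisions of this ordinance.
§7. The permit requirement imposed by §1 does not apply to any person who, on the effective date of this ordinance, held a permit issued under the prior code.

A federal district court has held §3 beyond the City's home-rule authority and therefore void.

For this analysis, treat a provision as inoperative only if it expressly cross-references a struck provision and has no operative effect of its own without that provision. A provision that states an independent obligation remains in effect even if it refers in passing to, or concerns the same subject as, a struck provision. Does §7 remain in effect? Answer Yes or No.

§3 is struck. §4 operates only by reference to §3, so it falls with §3. Under the severability clause in §6, the remaining provisions continue in force. That leaves §1, §2, §5, §6, and §7 in effect. §7 is among the surviving provisions, so the answer is yes.

Yes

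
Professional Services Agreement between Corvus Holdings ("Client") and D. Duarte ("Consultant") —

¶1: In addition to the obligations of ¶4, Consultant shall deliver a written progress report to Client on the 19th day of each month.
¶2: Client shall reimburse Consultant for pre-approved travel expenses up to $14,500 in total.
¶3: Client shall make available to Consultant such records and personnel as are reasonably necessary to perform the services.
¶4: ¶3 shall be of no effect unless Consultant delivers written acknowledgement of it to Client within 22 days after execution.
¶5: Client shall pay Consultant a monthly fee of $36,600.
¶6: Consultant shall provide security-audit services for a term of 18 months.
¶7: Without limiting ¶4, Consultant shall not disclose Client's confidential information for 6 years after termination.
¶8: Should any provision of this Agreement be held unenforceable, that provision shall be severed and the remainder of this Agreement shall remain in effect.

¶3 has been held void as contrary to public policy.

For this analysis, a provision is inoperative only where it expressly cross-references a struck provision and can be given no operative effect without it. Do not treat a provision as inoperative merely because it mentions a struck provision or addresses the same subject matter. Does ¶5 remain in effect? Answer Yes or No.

Yes

¶3 is struck. ¶4 operates only by reference to ¶3, so it falls with ¶3. ¶7 mentions ¶4 but its own obligation stands independently of ¶4, so ¶7 is not affected. Although ¶1 refers to ¶4, its operative terms do not depend on ¶4, so it remains in effect. ¶8 is a severability clause and preserves every provision that can still be given independent effect. ¶1, ¶2, ¶5, ¶6, ¶7, and ¶8 remain in effect. ¶5 is among the surviving provisions, so the answer is yes.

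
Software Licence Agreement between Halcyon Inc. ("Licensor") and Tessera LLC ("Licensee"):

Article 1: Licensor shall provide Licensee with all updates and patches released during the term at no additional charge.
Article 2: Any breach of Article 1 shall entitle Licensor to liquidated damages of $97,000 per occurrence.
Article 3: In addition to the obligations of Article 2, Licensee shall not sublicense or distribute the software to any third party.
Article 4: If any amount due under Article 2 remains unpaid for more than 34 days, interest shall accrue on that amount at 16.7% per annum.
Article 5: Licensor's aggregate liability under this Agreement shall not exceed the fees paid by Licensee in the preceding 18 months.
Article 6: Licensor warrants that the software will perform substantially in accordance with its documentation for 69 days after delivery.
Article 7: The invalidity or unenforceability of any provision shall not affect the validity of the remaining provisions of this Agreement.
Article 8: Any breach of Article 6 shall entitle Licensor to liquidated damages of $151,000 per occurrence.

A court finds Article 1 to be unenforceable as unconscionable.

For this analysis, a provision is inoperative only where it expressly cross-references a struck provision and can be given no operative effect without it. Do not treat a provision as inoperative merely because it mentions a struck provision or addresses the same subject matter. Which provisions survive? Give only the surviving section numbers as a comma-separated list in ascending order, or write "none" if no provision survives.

Article 1 is struck. Article 2 has no operative effect of its own apart from Article 1 and is therefore inoperative. Article 4 does nothing except set the default interest on the liquidated-damages amount by reference to Article 2; with Article 2 gone it has no independent effect and is inoperative. Although Article 3 refers to Article 2, its operative terms do not depend on Article 2, so it remains in effect. Article 7 is a severability clause and preserves every provision that can still be given independent effect. Article 3, Article 5, Article 6, Article 7, and Article 8 remain in effect.

3, 5, 6, 7, 8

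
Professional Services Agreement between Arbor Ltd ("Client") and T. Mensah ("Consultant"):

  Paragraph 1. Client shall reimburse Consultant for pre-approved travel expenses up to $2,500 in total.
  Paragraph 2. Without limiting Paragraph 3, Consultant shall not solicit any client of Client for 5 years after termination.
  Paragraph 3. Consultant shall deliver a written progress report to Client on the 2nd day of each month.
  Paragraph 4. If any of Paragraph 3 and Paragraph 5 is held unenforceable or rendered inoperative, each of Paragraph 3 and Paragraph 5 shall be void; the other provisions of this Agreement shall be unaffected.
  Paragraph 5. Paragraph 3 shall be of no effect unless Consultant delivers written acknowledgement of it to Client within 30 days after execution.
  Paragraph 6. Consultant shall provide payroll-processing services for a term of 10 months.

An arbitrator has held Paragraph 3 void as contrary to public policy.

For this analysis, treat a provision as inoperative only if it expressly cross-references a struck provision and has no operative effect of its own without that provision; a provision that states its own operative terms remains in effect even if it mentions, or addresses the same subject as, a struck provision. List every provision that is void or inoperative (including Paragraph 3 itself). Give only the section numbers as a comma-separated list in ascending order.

Paragraph 3 is struck. Paragraph 5 merely fixes the acknowledgement condition for Paragraph 3; with Paragraph 3 gone it has nothing to operate on and falls away. Paragraph 2 mentions Paragraph 3 but its own obligation stands independently of Paragraph 3, so Paragraph 2 is not affected. Paragraph 4 declares Paragraph 3 and Paragraph 5 mutually dependent; since one of them has fallen, all of them are of no effect. The remainder continues in force under Paragraph 4. That leaves Paragraph 1, Paragraph 2, Paragraph 4, and Paragraph 6 in effect.

3, 5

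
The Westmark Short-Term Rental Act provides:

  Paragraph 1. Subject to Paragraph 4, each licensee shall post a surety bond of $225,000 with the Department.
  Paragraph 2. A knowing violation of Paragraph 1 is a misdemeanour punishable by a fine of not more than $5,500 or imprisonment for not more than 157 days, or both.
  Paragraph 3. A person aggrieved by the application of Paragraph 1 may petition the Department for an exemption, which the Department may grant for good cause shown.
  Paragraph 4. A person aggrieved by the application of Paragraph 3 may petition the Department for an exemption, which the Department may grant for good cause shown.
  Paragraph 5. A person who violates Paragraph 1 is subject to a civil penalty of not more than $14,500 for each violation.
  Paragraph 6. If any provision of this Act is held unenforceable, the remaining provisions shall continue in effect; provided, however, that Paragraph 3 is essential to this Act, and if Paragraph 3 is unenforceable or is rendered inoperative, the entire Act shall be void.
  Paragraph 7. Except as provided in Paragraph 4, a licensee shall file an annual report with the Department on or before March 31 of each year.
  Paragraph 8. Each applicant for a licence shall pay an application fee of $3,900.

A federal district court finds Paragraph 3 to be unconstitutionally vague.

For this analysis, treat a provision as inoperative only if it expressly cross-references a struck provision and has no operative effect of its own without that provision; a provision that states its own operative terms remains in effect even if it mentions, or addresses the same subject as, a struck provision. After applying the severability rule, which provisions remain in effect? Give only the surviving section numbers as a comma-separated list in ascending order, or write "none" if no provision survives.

none

Paragraph 3 is struck. The only function of Paragraph 4 is the exemption procedure for Paragraph 3, so it cannot stand once Paragraph 3 is removed. Paragraph 6 makes Paragraph 3 an essential term, and Paragraph 3 is the provision held invalid; under Paragraph 6, the entire Act is therefore void. No provision of the Act survives.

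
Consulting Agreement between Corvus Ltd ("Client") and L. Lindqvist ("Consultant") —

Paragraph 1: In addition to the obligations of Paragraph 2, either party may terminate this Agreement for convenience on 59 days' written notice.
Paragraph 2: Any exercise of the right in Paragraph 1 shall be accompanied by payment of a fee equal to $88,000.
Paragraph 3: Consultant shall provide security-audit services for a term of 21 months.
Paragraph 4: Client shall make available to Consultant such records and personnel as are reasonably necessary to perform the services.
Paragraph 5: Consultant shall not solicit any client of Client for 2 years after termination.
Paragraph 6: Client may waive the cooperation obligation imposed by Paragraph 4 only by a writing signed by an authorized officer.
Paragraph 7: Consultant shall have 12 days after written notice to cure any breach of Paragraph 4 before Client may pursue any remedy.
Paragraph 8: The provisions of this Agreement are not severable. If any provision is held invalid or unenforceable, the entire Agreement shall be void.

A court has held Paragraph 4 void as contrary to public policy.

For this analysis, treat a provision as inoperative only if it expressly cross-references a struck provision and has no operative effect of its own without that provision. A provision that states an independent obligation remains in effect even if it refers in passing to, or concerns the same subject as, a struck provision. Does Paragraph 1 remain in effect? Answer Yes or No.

Paragraph 4 is struck. The only function of Paragraph 6 is the waiver condition for Paragraph 4, so it cannot stand once Paragraph 4 is removed. The only function of Paragraph 7 is the cure period for breach of Paragraph 4, so it cannot stand once Paragraph 4 is removed. Paragraph 8 provides that the Agreement is not severable, so the invalidity of any one provision voids the entire Agreement. No provision of the Agreement survives. Paragraph 1 is among the inoperative provisions, so the answer is no.

No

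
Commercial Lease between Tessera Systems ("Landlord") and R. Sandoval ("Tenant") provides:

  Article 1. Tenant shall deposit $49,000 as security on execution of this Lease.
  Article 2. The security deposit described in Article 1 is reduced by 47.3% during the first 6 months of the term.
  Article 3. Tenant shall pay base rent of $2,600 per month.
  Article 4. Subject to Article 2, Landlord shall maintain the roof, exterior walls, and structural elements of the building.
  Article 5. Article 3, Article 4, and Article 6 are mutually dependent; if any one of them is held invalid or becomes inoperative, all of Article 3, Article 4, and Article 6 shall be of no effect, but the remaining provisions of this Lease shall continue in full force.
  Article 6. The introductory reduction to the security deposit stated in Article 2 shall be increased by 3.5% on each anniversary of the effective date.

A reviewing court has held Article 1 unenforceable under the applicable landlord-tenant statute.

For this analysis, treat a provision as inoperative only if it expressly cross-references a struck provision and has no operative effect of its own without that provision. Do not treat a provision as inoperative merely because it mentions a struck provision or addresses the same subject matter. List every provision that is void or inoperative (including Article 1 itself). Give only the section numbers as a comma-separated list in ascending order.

Article 1 is struck. Article 2 does nothing except set the introductory reduction to the security deposit by reference to Article 1; with Article 1 gone it has no independent effect and is inoperative. Article 6 does nothing except set the escalation of the introductory reduction to the security deposit by reference to Article 2; with Article 2 gone it has no independent effect and is inoperative. Article 5 declares Article 3, Article 4, and Article 6 mutually dependent; since one of them has fallen, all of them are of no effect. That brings down Article 3 and Article 4 as well. The remainder continues in force under Article 5. Only Article 5 remains in effect.

1, 2, 3, 4, 6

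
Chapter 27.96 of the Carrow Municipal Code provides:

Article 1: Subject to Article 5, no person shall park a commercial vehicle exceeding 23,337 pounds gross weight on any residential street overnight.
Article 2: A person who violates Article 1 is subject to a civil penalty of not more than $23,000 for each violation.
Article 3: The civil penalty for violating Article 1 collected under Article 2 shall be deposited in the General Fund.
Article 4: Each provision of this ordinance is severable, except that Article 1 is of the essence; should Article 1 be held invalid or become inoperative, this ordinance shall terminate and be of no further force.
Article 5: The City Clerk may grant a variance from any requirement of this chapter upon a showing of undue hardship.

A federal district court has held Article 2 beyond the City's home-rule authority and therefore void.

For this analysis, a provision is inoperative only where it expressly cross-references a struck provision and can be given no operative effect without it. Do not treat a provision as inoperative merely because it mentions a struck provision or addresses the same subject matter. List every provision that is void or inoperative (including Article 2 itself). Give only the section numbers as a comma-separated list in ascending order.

Article 2 is struck. Article 3 has no operative effect of its own apart from Article 2 and is therefore inoperative. Article 4 makes Article 1 an essential term, but Article 1 is unaffected, so the severability proviso in Article 4 preserves the remaining provisions. That leaves Article 1, Article 4, and Article 5 in effect.

2, 3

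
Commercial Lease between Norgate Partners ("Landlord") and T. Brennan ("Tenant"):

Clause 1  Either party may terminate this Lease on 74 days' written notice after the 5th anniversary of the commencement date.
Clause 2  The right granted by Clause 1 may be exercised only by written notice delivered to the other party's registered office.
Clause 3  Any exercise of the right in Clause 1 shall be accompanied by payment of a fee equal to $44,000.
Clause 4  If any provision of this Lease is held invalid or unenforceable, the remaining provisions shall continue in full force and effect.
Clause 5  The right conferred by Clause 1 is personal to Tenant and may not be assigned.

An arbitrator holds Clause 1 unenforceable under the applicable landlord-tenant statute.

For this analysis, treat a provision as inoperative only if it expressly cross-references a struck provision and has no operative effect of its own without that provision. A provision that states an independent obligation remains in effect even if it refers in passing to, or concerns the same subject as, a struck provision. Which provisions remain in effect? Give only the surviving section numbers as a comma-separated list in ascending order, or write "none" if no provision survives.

4

Clause 1 is struck. Clause 2 has no operative effect of its own apart from Clause 1 and is therefore inoperative. Clause 3 has no operative effect of its own apart from Clause 1 and is therefore inoperative. Clause 5 has no operative effect of its own apart from Clause 1 and is therefore inoperative. Under the severability clause in Clause 4, the remaining provisions continue in force. Only Clause 4 remains in effect.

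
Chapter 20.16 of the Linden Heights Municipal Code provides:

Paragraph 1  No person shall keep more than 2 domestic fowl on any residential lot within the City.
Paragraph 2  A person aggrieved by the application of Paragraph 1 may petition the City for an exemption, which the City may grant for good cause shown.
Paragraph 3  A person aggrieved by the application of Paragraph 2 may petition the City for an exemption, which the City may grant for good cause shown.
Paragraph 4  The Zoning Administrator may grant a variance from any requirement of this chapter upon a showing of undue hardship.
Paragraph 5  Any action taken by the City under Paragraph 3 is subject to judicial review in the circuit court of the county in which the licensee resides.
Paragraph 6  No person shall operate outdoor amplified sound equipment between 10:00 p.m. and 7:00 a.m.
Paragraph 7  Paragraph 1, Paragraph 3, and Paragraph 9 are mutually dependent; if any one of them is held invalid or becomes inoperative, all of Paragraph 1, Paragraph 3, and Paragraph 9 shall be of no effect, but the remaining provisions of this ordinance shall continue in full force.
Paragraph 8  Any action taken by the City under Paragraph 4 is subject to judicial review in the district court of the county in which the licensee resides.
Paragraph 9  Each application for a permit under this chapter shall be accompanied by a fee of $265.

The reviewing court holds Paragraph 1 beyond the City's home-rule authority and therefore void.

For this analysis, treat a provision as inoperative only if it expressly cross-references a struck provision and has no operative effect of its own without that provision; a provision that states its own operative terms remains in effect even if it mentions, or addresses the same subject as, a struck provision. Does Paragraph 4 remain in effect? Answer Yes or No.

Paragraph 1 is struck. Paragraph 2 merely fixes the exemption procedure for Paragraph 1; with Paragraph 1 gone it has nothing to operate on and falls away. Paragraph 3 operates only by reference to Paragraph 2, so it falls with Paragraph 2. Paragraph 5 operates only by reference to Paragraph 3, so it falls with Paragraph 3. Paragraph 7 declares Paragraph 1, Paragraph 3, and Paragraph 9 mutually dependent; since one of them has fallen, all of them are of no effect. That brings down Paragraph 9 as well. The remainder continues in force under Paragraph 7. Paragraph 4, Paragraph 6, Paragraph 7, and Paragraph 8 remain in effect. Paragraph 4 is among the surviving provisions, so the answer is yes.

Yes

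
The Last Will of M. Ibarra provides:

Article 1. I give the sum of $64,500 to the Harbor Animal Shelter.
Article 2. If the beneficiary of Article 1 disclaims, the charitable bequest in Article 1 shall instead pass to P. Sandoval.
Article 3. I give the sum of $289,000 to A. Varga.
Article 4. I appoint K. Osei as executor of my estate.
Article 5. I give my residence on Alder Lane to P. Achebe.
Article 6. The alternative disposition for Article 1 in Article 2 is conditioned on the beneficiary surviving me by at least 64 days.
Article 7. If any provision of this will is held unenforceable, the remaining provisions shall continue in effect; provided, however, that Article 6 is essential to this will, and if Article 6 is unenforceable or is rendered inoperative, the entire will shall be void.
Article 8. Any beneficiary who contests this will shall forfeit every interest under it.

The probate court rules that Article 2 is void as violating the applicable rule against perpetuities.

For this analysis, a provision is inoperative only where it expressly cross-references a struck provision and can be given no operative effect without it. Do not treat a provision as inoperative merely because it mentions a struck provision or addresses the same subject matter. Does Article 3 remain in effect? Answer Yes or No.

Article 2 is struck. Article 6 merely fixes the survivorship condition on Article 2; with Article 2 gone it has nothing to operate on and falls away. Article 7 makes Article 6 an essential term, and Article 6 has been rendered inoperative by the cascade; under Article 7, the entire will is therefore void. No provision of the will survives. Article 3 is among the inoperative provisions, so the answer is no.

No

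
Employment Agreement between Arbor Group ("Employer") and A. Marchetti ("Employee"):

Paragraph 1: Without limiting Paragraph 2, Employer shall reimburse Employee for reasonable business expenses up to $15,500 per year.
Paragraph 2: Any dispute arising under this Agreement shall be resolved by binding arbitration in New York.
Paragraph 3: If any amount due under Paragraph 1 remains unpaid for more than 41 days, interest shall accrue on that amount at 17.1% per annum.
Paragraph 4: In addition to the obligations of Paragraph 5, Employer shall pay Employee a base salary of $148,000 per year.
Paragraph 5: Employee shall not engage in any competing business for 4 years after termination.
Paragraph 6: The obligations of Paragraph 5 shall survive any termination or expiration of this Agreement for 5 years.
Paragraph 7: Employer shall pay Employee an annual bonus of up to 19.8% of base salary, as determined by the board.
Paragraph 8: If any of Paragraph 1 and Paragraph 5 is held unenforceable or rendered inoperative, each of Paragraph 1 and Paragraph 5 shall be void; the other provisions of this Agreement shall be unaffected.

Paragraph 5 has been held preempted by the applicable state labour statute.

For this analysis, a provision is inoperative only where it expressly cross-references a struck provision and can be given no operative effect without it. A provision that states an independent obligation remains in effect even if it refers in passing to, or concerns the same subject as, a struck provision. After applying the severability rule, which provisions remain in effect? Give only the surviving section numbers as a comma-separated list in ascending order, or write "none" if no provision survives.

Paragraph 5 is struck. The only function of Paragraph 6 is the survival period for Paragraph 5, so it cannot stand once Paragraph 5 is removed. Although Paragraph 4 refers to Paragraph 5, its operative terms do not depend on Paragraph 5, so it remains in effect. Paragraph 8 declares Paragraph 1 and Paragraph 5 mutually dependent; since one of them has fallen, all of them are of no effect. That brings down Paragraph 1 as well. Paragraph 3 in turn depends solely on a provision now struck and likewise falls. The remainder continues in force under Paragraph 8. Paragraph 2, Paragraph 4, Paragraph 7, and Paragraph 8 remain in effect.

2, 4, 7, 8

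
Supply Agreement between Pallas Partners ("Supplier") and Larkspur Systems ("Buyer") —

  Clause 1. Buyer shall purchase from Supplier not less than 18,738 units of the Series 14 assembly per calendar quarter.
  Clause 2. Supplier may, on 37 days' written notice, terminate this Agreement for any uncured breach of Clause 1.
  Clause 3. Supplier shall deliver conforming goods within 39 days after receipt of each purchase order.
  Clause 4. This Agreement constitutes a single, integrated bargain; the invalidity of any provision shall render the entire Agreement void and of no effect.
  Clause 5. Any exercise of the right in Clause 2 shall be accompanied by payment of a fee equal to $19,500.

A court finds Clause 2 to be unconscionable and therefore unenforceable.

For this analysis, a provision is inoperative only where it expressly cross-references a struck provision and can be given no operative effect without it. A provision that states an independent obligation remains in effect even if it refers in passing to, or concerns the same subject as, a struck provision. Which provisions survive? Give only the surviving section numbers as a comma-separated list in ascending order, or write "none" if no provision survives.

Clause 2 is struck. The only function of Clause 5 is the exercise fee for Clause 2, so it cannot stand once Clause 2 is removed. Clause 4 provides that the Agreement is not severable, so the invalidity of any one provision voids the entire Agreement. No provision of the Agreement survives.

none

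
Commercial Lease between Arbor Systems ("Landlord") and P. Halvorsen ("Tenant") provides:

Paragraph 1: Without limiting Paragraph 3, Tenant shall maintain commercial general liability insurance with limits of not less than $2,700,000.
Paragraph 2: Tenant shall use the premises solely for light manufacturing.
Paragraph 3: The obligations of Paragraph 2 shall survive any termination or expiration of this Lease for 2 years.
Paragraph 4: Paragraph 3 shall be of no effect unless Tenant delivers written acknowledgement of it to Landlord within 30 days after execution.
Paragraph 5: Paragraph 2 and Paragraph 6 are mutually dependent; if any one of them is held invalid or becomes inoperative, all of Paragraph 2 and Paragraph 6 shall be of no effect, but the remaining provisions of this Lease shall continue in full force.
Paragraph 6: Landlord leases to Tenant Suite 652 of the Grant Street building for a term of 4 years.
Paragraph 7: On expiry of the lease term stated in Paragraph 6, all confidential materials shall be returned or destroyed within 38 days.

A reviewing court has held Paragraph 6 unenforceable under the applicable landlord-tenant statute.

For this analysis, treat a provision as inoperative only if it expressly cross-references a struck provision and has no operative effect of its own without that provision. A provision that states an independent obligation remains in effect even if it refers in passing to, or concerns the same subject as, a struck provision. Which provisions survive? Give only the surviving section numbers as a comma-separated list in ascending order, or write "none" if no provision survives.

1, 5

Paragraph 6 is struck. Paragraph 7 merely fixes the return obligation tied to Paragraph 6; with Paragraph 6 gone it has nothing to operate on and falls away. Paragraph 1 mentions Paragraph 3 but its own obligation stands independently of Paragraph 3, so Paragraph 1 is not affected. Paragraph 5 declares Paragraph 2 and Paragraph 6 mutually dependent; since one of them has fallen, all of them are of no effect. That brings down Paragraph 2 as well. Paragraph 3 and Paragraph 4 in turn depend solely on a provision now struck and likewise fall. The remainder continues in force under Paragraph 5. That leaves Paragraph 1 and Paragraph 5 in effect.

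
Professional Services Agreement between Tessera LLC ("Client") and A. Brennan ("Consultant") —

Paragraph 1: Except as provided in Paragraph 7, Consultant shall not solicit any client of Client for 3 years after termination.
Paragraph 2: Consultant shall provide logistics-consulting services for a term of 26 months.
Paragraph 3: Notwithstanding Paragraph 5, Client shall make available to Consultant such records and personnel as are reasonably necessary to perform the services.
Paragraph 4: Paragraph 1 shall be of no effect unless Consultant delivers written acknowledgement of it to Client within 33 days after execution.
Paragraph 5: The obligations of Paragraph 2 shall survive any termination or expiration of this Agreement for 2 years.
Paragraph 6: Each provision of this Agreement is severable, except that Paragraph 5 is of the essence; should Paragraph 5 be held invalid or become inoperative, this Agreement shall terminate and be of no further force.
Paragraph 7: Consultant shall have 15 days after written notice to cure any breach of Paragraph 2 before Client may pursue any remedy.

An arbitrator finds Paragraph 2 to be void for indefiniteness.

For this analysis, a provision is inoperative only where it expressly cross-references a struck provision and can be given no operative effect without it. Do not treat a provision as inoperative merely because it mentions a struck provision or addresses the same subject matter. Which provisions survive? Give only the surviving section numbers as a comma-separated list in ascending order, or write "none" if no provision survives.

Paragraph 2 is struck. Paragraph 5 operates only by reference to Paragraph 2, so it falls with Paragraph 2. Paragraph 7 operates only by reference to Paragraph 2, so it falls with Paragraph 2. Paragraph 6 makes Paragraph 5 an essential term, and Paragraph 5 has been rendered inoperative by the cascade; under Paragraph 6, the entire Agreement is therefore void. No provision of the Agreement survives.

none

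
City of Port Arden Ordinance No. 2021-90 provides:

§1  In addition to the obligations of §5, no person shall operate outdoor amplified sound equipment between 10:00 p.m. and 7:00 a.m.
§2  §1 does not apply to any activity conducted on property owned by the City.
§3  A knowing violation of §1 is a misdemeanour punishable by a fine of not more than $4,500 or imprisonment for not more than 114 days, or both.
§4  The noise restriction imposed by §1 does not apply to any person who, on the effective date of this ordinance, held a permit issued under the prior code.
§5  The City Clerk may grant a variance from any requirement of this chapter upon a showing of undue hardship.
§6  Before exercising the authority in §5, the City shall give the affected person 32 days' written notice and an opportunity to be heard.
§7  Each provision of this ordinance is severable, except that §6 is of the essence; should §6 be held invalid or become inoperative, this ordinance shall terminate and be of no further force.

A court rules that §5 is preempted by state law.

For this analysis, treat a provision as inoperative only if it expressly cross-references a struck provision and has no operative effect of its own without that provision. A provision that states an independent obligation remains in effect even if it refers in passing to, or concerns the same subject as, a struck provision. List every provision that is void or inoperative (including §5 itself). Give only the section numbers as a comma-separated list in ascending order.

1, 2, 3, 4, 5, 6, 7

§5 is struck. §6 operates only by reference to §5, so it falls with §5. §7 makes §6 an essential term, and §6 has been rendered inoperative by the cascade; under §7, the entire ordinance is therefore void. No provision of the ordinance survives.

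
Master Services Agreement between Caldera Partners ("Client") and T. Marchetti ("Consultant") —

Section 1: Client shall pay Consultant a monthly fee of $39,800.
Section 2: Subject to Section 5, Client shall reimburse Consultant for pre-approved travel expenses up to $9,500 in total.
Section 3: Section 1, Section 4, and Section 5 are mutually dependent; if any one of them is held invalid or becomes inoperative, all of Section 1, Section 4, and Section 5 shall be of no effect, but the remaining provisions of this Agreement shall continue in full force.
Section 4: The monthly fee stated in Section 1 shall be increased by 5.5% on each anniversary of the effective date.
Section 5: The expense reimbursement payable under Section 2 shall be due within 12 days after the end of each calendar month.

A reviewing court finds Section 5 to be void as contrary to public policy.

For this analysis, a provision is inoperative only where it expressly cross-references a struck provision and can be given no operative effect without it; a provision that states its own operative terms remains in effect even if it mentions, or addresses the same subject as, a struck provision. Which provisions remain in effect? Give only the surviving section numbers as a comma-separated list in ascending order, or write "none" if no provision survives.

Section 5 is struck. Although Section 2 refers to Section 5, its operative terms do not depend on Section 5, so it remains in effect. Nothing else in the Agreement is defined by reference to Section 5. Section 3 declares Section 1, Section 4, and Section 5 mutually dependent; since one of them has fallen, all of them are of no effect. That brings down Section 1 and Section 4 as well. The remainder continues in force under Section 3. The provisions still in force are Section 2 and Section 3.

2, 3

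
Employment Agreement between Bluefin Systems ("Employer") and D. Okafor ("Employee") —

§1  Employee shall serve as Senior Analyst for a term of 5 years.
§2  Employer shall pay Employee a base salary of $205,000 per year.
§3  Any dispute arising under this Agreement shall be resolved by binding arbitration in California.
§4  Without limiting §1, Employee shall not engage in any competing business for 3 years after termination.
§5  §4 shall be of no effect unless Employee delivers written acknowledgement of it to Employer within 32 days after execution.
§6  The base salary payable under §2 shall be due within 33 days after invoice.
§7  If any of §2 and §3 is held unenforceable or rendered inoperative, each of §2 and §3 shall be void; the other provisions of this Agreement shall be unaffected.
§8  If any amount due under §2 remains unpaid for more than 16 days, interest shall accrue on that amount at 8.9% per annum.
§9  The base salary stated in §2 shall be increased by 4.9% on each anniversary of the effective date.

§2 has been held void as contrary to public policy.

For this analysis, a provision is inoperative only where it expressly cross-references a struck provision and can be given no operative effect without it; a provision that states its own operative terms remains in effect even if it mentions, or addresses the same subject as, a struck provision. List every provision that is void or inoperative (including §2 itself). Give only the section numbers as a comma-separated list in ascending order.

2, 3, 6, 8, 9

§2 is struck. §6 does nothing except set the payment deadline for the base salary by reference to §2; with §2 gone it has no independent effect and is inoperative. §8 operates only by reference to §2, so it falls with §2. §9 does nothing except set the escalation of the base salary by reference to §2; with §2 gone it has no independent effect and is inoperative. §7 declares §2 and §3 mutually dependent; since one of them has fallen, all of them are of no effect. That brings down §3 as well. The remainder continues in force under §7. §1, §4, §5, and §7 remain in effect.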